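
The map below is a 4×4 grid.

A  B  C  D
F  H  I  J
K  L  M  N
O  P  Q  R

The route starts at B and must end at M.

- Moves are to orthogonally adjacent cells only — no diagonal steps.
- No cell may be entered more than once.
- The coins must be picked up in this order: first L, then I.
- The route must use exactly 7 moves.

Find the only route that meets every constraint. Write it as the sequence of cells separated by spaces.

The waypoints must appear in the order L, I, with no cell reused.
Route from B: left to A, 2× down (reaching K), right to L, up to H, right to I, down to M — 7 moves in all.
Check: order respected (L at step 4, I at step 6); 7 moves as required.

B A F K L H I M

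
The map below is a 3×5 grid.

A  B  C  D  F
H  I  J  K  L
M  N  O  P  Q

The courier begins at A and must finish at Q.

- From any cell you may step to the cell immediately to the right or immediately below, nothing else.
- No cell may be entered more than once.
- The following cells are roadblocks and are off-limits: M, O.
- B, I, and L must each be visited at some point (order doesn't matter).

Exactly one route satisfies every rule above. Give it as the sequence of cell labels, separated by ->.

Moves only go right or down, so the column and row indices never decrease.
Route from A: right to B, down to I, 3× right (reaching L), down to Q — 6 moves in all.
Check: all required cells visited.

A -> B -> I -> J -> K -> L -> Q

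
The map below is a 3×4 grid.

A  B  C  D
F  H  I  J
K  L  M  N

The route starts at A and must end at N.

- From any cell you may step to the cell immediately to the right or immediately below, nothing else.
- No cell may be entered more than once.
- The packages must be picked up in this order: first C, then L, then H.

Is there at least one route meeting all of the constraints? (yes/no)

no

L lies to the left of C, so going from C to L would need a leftward move — but moves only go right/down, so C cannot be visited before L.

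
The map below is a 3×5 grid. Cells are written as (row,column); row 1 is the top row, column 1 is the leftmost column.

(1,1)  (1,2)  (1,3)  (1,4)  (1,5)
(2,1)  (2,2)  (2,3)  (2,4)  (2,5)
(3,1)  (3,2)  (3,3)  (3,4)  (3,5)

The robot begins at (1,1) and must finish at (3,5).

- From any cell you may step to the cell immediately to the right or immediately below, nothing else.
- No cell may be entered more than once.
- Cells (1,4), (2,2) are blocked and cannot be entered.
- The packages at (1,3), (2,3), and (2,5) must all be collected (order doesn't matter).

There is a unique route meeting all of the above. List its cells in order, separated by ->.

(1,1) -> (1,2) -> (1,3) -> (2,3) -> (2,4) -> (2,5) -> (3,5)

Moves only go right or down, so the column and row indices never decrease.
Route from (1,1): right 2 to (1,3), down 1 to (2,3), right 2 to (2,5), down 1 to (3,5) — 6 moves in all.
Check: all required cells visited.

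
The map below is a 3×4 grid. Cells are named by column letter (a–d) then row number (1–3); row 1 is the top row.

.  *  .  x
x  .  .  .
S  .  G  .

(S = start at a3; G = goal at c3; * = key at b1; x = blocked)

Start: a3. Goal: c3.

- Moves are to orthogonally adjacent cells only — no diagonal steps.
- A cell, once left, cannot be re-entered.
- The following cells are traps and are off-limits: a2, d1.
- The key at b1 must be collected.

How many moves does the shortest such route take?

Any route passes through b1 somewhere between a3 and c3. Summing Manhattan distances along the two legs (a3 → b1 → c3) gives a lower bound of 3 + 3 = 6 moves.
A route of 6 moves achieves this: a3 → b3 → b2 → b1 → c1 → c2 → c3.
Since 6 matches the lower bound, it is optimal.

6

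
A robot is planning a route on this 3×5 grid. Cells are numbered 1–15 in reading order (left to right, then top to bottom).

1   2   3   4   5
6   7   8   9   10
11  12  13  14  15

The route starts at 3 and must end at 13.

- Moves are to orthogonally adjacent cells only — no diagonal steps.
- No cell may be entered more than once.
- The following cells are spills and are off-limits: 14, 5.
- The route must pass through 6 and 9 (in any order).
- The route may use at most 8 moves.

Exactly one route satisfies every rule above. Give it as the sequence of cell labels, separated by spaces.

The budget equals the shortest possible length, so every move has to be on a shortest route through the required cells.
Route from 3: right 1 to 4, down 1 to 9, left 3 to 6, down 1 to 11, right 2 to 13 — 8 moves in all.
Check: all required cells visited; 8 ≤ 8 moves.

3 4 9 8 7 6 11 12 13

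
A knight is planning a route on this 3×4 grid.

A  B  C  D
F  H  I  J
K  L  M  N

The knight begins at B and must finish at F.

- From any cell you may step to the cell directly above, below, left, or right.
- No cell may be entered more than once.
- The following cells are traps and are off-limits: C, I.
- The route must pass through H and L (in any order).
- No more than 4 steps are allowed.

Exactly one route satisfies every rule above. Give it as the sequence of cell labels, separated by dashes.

B - H - L - K - F

The 4-move cap with required stops at H, L leaves no slack for detours.
Route from B: 2× down (reaching L), left to K, up to F — 4 moves in all.
Check: all required cells visited; 4 ≤ 4 moves.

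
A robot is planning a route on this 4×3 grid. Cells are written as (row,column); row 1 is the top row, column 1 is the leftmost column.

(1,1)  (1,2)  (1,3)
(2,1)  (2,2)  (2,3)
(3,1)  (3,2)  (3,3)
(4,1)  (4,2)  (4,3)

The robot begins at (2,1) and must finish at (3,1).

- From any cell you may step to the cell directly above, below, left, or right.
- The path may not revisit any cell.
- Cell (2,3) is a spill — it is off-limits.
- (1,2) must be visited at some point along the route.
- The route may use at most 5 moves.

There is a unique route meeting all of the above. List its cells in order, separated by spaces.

The budget equals the shortest possible length, so every move has to be on a shortest route through the required cells.
Route from (2,1): up 1 to (1,1), right 1 to (1,2), down 2 to (3,2), left 1 to (3,1) — 5 moves in all.
Check: all required cells visited; 5 ≤ 5 moves.

(2,1) (1,1) (1,2) (2,2) (3,2) (3,1)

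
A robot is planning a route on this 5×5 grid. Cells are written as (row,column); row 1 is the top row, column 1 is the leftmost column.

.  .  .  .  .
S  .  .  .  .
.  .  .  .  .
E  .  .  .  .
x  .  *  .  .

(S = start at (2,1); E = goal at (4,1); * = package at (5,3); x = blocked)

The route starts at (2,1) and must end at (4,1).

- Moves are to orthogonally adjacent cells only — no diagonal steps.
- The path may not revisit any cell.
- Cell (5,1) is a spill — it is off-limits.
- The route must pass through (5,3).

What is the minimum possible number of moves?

Any route passes through (5,3) somewhere between (2,1) and (4,1). Summing Manhattan distances along the two legs ((2,1) → (5,3) → (4,1)) gives a lower bound of 5 + 3 = 8 moves.
A route of 8 moves achieves this: (2,1) → (3,1) → (3,2) → (3,3) → (4,3) → (5,3) → (5,2) → (4,2) → (4,1).
Since 8 matches the lower bound, it is optimal.

8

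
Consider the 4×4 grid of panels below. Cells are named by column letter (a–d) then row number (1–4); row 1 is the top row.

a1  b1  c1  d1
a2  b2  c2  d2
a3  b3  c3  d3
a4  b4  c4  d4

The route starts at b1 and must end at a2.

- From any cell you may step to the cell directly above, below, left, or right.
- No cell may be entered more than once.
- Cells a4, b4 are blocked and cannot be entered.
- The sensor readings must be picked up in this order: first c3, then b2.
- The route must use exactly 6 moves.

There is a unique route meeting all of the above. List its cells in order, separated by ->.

b1 -> c1 -> c2 -> c3 -> b3 -> b2 -> a2

The waypoints must appear in the order c3, b2, with no cell reused.
Route from b1: right 1 to c1, down 2 to c3, left 1 to b3, up 1 to b2, left 1 to a2 — 6 moves in all.
Check: order respected (c3 at step 3, b2 at step 5); 6 moves as required.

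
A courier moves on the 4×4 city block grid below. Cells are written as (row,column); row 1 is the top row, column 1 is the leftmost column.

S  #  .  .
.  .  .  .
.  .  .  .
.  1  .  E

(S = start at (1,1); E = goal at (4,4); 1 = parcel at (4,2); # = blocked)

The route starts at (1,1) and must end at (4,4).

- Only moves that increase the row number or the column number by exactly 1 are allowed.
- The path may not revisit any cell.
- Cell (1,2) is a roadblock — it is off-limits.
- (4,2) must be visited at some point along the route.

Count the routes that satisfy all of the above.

3

A right/down-only route from (1,1) to (4,4) makes exactly 3 down-moves and 3 right-moves in some order.
With no other constraints that would be C(6,3) = 20 routes.
Split at (4,2) and multiply the segment counts (each segment already excludes blocked cells): (1,1)→(4,2): 3; (4,2)→(4,4): 1; product = 3.
That gives 3 routes.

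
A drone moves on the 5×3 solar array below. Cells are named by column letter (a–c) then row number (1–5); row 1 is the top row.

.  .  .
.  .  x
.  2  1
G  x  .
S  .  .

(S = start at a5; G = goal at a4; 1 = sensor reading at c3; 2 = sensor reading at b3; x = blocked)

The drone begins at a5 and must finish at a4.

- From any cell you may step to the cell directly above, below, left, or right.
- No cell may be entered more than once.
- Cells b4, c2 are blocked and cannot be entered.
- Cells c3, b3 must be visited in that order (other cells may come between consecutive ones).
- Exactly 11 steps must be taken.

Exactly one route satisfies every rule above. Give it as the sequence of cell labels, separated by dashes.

a5 - b5 - c5 - c4 - c3 - b3 - b2 - b1 - a1 - a2 - a3 - a4

The waypoints must appear in the order c3, b3, with no cell reused.
Route from a5: 2× right (reaching c5), 2× up (reaching c3), left to b3, 2× up (reaching b1), left to a1, 3× down (reaching a4) — 11 moves in all.
Check: order respected (1 at step 4, 2 at step 5); 11 moves as required.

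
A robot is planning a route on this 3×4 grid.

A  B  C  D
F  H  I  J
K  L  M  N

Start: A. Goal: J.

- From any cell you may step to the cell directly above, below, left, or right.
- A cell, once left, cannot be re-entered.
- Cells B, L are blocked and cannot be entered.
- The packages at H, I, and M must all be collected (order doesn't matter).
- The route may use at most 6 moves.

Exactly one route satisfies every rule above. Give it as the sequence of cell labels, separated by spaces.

The budget equals the shortest possible length, so every move has to be on a shortest route through the required cells.
Route from A: down 1 to F, right 2 to I, down 1 to M, right 1 to N, up 1 to J — 6 moves in all.
Check: all required cells visited; 6 ≤ 6 moves.

A F H I M N J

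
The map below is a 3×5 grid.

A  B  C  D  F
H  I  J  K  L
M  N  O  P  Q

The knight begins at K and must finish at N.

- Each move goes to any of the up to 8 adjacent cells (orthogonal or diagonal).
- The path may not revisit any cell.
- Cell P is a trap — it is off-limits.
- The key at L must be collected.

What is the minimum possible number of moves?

4

Any route passes through L somewhere between K and N. Summing Chebyshev distances along the two legs (K → L → N) gives a lower bound of 1 + 3 = 4 moves.
A route of 4 moves achieves this: K → L → D → J → N.
Since 4 matches the lower bound, it is optimal.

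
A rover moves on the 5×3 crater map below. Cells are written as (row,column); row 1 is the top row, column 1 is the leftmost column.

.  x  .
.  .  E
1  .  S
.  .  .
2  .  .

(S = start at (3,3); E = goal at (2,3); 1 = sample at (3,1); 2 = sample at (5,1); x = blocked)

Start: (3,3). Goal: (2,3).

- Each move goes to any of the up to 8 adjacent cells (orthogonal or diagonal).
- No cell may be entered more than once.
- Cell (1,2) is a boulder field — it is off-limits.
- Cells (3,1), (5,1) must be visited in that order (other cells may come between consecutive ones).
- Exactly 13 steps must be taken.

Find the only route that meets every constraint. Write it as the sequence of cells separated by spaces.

(3,3) (4,2) (3,1) (4,1) (5,1) (5,2) (5,3) (4,3) (3,2) (2,1) (1,1) (2,2) (1,3) (2,3)

The waypoints must appear in the order (3,1), (5,1), with no cell reused.
Route from (3,3): down-left 1 to (4,2), up-left 1 to (3,1), down 2 to (5,1), right 2 to (5,3), up 1 to (4,3), up-left 2 to (2,1), up 1 to (1,1), down-right 1 to (2,2), up-right 1 to (1,3), down 1 to (2,3) — 13 moves in all.
Check: order respected (1 at step 2, 2 at step 4); 13 moves as required.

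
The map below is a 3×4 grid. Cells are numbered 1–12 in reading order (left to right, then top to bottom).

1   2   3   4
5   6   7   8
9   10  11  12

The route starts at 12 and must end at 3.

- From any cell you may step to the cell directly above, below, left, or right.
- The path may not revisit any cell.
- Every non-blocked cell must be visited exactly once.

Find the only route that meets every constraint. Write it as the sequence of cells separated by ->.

Need to visit all 12 open cells exactly once, starting at 12 and ending at 3.
Cell 9 has only two open neighbours (5 and 10), so the path must pass straight through it: one of those is the cell it's entered from and the other is where it exits.
Route from 12: left 3 to 9, up 2 to 1, right 1 to 2, down 1 to 6, right 2 to 8, up 1 to 4, left 1 to 3 — 11 moves in all.
Check: all 12 open cells covered.

12 -> 11 -> 10 -> 9 -> 5 -> 1 -> 2 -> 6 -> 7 -> 8 -> 4 -> 3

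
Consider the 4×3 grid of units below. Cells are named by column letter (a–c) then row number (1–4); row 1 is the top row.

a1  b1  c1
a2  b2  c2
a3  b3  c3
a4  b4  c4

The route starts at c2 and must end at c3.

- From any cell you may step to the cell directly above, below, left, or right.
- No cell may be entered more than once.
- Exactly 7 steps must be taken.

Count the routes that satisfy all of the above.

Need simple routes of exactly 7 moves from c2 to c3 (Manhattan distance 1, so 3 moves are spent on a detour and 3 undoing it).
Branch systematically from the start, pruning whenever the remaining move budget drops below the Manhattan distance to c3 or differs from it in parity. Grouping the completions by first move — via c1: 4; via b2: 5 (no valid completion starts via c3) — and summing: 4 + 5 = 9.
That gives 9 routes.

9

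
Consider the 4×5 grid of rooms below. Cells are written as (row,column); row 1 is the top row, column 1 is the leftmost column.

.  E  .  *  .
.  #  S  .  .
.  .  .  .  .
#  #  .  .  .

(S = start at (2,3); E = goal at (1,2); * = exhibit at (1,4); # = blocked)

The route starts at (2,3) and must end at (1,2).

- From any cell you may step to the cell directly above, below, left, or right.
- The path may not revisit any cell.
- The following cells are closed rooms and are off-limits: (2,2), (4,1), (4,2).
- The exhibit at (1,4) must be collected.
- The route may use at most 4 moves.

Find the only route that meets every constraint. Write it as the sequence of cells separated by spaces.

(2,3) (2,4) (1,4) (1,3) (1,2)

The 4-move cap with required stops at (1,4) leaves no slack for detours.
Route from (2,3): right 1 to (2,4), up 1 to (1,4), left 2 to (1,2) — 4 moves in all.
Check: all required cells visited; 4 ≤ 4 moves.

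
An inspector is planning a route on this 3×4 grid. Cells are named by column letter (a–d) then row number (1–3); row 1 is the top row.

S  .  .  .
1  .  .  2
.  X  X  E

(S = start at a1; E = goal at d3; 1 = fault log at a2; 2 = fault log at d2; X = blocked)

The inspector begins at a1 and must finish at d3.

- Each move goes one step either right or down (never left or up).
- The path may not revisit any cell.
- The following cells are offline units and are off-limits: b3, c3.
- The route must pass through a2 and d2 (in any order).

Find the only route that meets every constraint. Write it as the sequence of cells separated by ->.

a1 -> a2 -> b2 -> c2 -> d2 -> d3

Moves only go right or down, so the column and row indices never decrease.
Route from a1: down 1 to a2, right 3 to d2, down 1 to d3 — 5 moves in all.
Check: all required cells visited.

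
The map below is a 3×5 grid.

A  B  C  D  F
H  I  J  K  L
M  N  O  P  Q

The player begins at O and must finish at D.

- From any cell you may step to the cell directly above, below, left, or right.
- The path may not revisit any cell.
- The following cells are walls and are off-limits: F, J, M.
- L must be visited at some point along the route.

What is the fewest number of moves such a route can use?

Any route passes through L somewhere between O and D. Summing Manhattan distances along the two legs (O → L → D) gives a lower bound of 3 + 2 = 5 moves.
A route of 5 moves achieves this: O → P → Q → L → K → D.
Since 5 matches the lower bound, it is optimal.

5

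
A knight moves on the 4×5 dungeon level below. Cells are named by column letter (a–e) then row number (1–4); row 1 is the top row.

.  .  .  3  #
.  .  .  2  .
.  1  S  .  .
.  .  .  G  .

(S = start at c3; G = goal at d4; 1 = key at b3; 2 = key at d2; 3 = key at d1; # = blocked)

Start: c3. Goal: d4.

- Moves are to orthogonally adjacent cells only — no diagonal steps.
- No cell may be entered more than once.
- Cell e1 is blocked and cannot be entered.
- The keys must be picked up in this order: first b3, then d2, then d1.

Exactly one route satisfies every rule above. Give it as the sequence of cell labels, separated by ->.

The waypoints must appear in the order b3, d2, d1, with no cell reused.
Route from c3: left to b3, up to b2, 2× right (reaching d2), up to d1, 3× left (reaching a1), 3× down (reaching a4), 3× right (reaching d4) — 14 moves in all.
Check: order respected (1 at step 1, 2 at step 4, 3 at step 5).

c3 -> b3 -> b2 -> c2 -> d2 -> d1 -> c1 -> b1 -> a1 -> a2 -> a3 -> a4 -> b4 -> c4 -> d4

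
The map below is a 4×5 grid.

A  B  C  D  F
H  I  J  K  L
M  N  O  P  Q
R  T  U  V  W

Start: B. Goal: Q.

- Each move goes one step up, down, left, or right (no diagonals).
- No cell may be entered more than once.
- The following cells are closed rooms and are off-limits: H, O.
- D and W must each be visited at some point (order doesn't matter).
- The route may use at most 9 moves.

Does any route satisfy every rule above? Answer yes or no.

yes

One route that works: B → C → D → K → P → V → W → Q.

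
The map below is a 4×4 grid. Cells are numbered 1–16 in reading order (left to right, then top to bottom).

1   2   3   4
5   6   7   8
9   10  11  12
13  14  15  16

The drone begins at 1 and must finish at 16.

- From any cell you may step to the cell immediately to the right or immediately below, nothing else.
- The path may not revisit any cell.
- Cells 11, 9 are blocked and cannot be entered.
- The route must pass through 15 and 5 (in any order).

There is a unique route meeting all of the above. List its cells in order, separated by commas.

Moves only go right or down, so the column and row indices never decrease.
Route from 1: down to 5, right to 6, 2× down (reaching 14), 2× right (reaching 16) — 6 moves in all.
Check: all required cells visited.

1, 5, 6, 10, 14, 15, 16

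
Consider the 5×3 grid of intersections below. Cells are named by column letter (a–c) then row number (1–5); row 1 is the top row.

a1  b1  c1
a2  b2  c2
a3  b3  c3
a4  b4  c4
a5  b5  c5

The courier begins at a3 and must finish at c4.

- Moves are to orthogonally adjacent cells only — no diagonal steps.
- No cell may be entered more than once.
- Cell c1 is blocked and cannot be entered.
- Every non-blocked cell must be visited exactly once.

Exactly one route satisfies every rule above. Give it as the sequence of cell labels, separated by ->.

a3 -> a2 -> a1 -> b1 -> b2 -> c2 -> c3 -> b3 -> b4 -> a4 -> a5 -> b5 -> c5 -> c4

Need to visit all 14 open cells exactly once, starting at a3 and ending at c4.
Cell a1 has only two open neighbours (a2 and b1), so the path must pass straight through it: one of those is the cell it's entered from and the other is where it exits.
Route from a3: up 2 to a1, right 1 to b1, down 1 to b2, right 1 to c2, down 1 to c3, left 1 to b3, down 1 to b4, left 1 to a4, down 1 to a5, right 2 to c5, up 1 to c4 — 13 moves in all.
Check: all 14 open cells covered.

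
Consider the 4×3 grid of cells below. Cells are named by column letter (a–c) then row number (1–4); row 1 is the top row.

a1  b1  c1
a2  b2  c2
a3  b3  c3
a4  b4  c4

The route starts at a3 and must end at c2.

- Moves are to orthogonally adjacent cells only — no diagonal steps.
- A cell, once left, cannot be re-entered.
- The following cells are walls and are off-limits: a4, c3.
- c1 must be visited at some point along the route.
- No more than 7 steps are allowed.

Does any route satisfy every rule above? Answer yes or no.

One route that works: a3 → a2 → a1 → b1 → c1 → c2.

yes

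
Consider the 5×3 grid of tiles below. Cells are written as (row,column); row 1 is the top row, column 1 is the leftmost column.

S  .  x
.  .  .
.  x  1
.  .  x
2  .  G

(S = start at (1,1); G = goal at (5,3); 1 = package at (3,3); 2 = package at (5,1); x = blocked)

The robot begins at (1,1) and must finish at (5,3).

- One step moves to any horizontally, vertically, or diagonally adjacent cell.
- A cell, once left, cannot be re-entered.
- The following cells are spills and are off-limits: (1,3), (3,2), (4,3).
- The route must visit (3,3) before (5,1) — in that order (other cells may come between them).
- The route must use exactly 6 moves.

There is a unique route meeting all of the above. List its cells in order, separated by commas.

The waypoints must appear in the order (3,3), (5,1), with no cell reused.
Route from (1,1): 2× down-right (reaching (3,3)), 2× down-left (reaching (5,1)), 2× right (reaching (5,3)) — 6 moves in all.
Check: order respected (1 at step 2, 2 at step 4); 6 moves as required.

(1,1), (2,2), (3,3), (4,2), (5,1), (5,2), (5,3)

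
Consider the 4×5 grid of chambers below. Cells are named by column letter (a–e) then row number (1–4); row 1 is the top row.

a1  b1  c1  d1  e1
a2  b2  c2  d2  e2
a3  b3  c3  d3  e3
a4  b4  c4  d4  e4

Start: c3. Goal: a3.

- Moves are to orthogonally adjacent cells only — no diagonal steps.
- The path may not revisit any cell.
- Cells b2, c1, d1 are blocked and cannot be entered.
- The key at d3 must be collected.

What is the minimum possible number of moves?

6

Any route passes through d3 somewhere between c3 and a3. Summing Manhattan distances along the two legs (c3 → d3 → a3) gives a lower bound of 1 + 3 = 4 moves.
The shortest route satisfying every rule uses 6 moves: c3 → d3 → d4 → c4 → b4 → b3 → a3.
The no-revisit rule (legs can't share cells) pushes the minimum above the 4-move bound; an exhaustive check rules out every length from 4 to 5, leaving 6 as the minimum.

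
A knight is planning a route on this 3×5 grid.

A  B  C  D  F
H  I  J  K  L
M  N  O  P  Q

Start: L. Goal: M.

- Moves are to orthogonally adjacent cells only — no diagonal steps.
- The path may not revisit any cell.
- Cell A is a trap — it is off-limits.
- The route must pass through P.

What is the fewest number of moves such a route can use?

5

Any route passes through P somewhere between L and M. Summing Manhattan distances along the two legs (L → P → M) gives a lower bound of 2 + 3 = 5 moves.
A route of 5 moves achieves this: L → Q → P → O → N → M.
Since 5 matches the lower bound, it is optimal.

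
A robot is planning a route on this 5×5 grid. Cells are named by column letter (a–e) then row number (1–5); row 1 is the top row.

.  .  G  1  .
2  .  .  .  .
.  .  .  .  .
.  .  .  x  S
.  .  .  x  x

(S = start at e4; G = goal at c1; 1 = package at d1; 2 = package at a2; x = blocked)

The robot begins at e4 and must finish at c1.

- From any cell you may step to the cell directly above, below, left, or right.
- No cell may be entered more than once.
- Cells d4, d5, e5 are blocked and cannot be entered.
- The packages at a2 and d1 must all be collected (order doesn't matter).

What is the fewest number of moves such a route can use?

Any route passes through a2 and d1 in some order between e4 and c1. Summing Manhattan distances along each leg and taking the cheapest ordering (e4 → d1 → a2 → c1) gives a lower bound of 4 + 4 + 3 = 11 moves.
A route of 11 moves achieves this: e4 → e3 → e2 → e1 → d1 → d2 → c2 → b2 → a2 → a1 → b1 → c1.
Since 11 matches the lower bound, it is optimal.

11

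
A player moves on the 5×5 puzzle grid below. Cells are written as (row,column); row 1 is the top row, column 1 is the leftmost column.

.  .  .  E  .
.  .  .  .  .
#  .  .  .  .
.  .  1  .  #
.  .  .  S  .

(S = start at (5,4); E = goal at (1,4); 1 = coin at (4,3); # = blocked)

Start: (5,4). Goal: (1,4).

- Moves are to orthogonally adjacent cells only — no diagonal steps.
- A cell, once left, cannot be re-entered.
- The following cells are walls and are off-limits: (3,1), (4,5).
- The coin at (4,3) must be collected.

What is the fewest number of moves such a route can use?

6

Any route passes through (4,3) somewhere between (5,4) and (1,4). Summing Manhattan distances along the two legs ((5,4) → (4,3) → (1,4)) gives a lower bound of 2 + 4 = 6 moves.
A route of 6 moves achieves this: (5,4) → (4,4) → (4,3) → (3,3) → (2,3) → (1,3) → (1,4).
Since 6 matches the lower bound, it is optimal.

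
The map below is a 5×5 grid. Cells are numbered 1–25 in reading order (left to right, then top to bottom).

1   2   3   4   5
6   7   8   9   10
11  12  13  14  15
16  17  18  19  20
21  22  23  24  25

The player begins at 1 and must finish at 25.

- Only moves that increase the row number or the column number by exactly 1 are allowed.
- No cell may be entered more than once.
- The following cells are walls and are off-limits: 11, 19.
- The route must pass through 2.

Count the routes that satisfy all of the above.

15

A right/down-only route from 1 to 25 makes exactly 4 down-moves and 4 right-moves in some order.
With no other constraints that would be C(8,4) = 70 routes.
Split at 2 and multiply the segment counts (each segment already excludes blocked cells): 1→2: 1; 2→25: 15; product = 15.
That gives 15 routes.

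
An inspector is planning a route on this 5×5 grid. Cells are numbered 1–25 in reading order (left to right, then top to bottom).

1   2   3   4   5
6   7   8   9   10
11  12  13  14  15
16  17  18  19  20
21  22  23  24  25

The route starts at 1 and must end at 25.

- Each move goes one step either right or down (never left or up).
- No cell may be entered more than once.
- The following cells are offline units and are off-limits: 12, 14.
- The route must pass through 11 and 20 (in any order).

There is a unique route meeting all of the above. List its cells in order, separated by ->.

Moves only go right or down, so the column and row indices never decrease.
Route from 1: down 3 to 16, right 4 to 20, down 1 to 25 — 8 moves in all.
Check: all required cells visited.

1 -> 6 -> 11 -> 16 -> 17 -> 18 -> 19 -> 20 -> 25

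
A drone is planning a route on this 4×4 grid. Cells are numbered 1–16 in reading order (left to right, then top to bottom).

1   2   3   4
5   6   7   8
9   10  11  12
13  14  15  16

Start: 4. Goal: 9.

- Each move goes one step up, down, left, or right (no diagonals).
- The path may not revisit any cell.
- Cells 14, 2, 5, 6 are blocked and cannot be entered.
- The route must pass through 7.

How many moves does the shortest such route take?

Any route passes through 7 somewhere between 4 and 9. Summing Manhattan distances along the two legs (4 → 7 → 9) gives a lower bound of 2 + 3 = 5 moves.
A route of 5 moves achieves this: 4 → 8 → 7 → 11 → 10 → 9.
Since 5 matches the lower bound, it is optimal.

5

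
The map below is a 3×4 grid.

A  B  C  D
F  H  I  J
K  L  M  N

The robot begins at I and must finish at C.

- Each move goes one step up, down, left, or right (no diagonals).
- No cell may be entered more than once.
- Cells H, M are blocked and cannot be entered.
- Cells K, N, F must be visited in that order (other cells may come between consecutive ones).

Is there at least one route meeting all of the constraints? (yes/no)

no

N must be visited but has only one open neighbour (J), and it is neither the start nor the goal — the route would have to enter and leave through J, re-entering it.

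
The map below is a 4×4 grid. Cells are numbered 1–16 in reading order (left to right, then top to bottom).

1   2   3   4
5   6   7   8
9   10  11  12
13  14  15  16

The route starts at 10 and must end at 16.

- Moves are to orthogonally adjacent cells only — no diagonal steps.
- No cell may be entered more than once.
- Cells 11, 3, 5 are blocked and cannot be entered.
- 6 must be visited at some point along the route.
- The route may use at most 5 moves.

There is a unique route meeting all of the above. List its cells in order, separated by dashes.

10 - 6 - 7 - 8 - 12 - 16

The budget equals the shortest possible length, so every move has to be on a shortest route through the required cells.
Route from 10: up 1 to 6, right 2 to 8, down 2 to 16 — 5 moves in all.
Check: all required cells visited; 5 ≤ 5 moves.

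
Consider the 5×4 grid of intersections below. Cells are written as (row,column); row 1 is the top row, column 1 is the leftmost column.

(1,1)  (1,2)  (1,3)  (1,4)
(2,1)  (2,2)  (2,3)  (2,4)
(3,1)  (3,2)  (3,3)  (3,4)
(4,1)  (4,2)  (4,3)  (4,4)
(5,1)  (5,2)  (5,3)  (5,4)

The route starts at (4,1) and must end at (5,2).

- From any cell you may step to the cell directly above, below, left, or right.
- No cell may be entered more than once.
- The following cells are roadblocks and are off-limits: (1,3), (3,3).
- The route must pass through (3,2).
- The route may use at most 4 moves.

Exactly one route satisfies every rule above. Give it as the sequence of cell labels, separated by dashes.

Any route must reach (3,2) and still end at (5,2) within 4 moves, so the order of the required stops is forced.
Route from (4,1): up to (3,1), right to (3,2), 2× down (reaching (5,2)) — 4 moves in all.
Check: all required cells visited; 4 ≤ 4 moves.

(4,1) - (3,1) - (3,2) - (4,2) - (5,2)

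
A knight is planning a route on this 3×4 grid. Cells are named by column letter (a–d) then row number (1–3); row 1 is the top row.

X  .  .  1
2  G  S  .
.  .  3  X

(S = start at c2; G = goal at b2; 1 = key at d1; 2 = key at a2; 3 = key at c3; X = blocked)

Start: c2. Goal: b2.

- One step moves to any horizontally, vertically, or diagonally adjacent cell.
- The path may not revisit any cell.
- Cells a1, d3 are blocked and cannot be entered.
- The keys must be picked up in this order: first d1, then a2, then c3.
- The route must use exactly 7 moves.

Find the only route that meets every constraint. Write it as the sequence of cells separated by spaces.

The waypoints must appear in the order d1, a2, c3, with no cell reused.
Route from c2: up-right to d1, 2× left (reaching b1), down-left to a2, down-right to b3, right to c3, up-left to b2 — 7 moves in all.
Check: order respected (1 at step 1, 2 at step 4, 3 at step 6); 7 moves as required.

c2 d1 c1 b1 a2 b3 c3 b2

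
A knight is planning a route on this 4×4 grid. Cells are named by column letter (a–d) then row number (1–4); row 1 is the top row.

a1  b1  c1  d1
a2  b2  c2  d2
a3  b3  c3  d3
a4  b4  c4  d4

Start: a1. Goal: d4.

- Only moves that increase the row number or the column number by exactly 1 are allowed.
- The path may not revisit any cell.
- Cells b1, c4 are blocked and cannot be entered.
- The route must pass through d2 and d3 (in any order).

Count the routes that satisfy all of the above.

1

A right/down-only route from a1 to d4 makes exactly 3 down-moves and 3 right-moves in some order.
With no other constraints that would be C(6,3) = 20 routes.
A monotone route can only reach the required cells in the order d2, d3, so split there and multiply the segment counts (each segment already excludes blocked cells): a1→d2: 1; d2→d3: 1; d3→d4: 1; product = 1.
That gives 1 route.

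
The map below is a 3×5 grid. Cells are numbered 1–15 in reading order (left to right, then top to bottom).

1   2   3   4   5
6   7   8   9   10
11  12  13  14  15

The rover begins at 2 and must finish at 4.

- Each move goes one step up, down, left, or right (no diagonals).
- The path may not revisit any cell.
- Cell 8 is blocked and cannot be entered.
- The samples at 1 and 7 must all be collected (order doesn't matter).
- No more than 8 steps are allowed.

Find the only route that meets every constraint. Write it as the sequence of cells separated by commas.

2, 1, 6, 7, 12, 13, 14, 9, 4

The 8-move cap with required stops at 1, 7 leaves no slack for detours.
Route from 2: left 1 to 1, down 1 to 6, right 1 to 7, down 1 to 12, right 2 to 14, up 2 to 4 — 8 moves in all.
Check: all required cells visited; 8 ≤ 8 moves.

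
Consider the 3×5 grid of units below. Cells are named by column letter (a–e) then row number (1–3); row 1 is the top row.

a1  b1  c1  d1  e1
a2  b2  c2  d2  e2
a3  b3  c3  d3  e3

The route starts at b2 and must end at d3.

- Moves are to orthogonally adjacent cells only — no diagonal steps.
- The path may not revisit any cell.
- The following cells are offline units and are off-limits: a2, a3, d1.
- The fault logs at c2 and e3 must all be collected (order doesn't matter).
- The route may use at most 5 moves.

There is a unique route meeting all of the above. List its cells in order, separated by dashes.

b2 - c2 - d2 - e2 - e3 - d3

The budget equals the shortest possible length, so every move has to be on a shortest route through the required cells.
Route from b2: right 3 to e2, down 1 to e3, left 1 to d3 — 5 moves in all.
Check: all required cells visited; 5 ≤ 5 moves.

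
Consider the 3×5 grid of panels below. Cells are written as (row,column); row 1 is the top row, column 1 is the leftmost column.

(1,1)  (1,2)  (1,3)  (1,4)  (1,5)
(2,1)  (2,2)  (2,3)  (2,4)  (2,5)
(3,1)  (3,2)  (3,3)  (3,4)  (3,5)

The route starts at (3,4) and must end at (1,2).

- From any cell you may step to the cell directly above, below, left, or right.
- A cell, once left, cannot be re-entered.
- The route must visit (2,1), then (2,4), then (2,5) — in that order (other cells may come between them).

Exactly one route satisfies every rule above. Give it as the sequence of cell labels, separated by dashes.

(3,4) - (3,3) - (3,2) - (3,1) - (2,1) - (2,2) - (2,3) - (2,4) - (2,5) - (1,5) - (1,4) - (1,3) - (1,2)

The waypoints must appear in the order (2,1), (2,4), (2,5), with no cell reused.
Route from (3,4): 3× left (reaching (3,1)), up to (2,1), 4× right (reaching (2,5)), up to (1,5), 3× left (reaching (1,2)) — 12 moves in all.
Check: order respected ((2,1) at step 4, (2,4) at step 7, (2,5) at step 8).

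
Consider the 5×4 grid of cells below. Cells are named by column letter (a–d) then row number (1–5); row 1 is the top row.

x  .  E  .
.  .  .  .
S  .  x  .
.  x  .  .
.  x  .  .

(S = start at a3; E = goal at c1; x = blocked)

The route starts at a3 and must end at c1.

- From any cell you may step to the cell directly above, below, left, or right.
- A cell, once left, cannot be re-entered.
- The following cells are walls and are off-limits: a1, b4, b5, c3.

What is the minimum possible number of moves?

The Manhattan distance from a3 to c1 is |3−1| + |1−3| = 4, so at least 4 moves are needed.
A route of 4 moves achieves this: a3 → a2 → b2 → b1 → c1.
Since 4 matches the lower bound, it is optimal.

4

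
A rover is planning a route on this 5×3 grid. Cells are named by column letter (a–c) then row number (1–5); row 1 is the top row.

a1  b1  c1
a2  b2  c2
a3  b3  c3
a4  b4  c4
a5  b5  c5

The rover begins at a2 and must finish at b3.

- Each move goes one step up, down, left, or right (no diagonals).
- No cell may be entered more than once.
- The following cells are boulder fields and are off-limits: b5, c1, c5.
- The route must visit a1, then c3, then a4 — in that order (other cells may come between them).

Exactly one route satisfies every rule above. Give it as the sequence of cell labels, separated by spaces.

a2 a1 b1 b2 c2 c3 c4 b4 a4 a3 b3

The waypoints must appear in the order a1, c3, a4, with no cell reused.
Route from a2: up 1 to a1, right 1 to b1, down 1 to b2, right 1 to c2, down 2 to c4, left 2 to a4, up 1 to a3, right 1 to b3 — 10 moves in all.
Check: order respected (a1 at step 1, c3 at step 5, a4 at step 8).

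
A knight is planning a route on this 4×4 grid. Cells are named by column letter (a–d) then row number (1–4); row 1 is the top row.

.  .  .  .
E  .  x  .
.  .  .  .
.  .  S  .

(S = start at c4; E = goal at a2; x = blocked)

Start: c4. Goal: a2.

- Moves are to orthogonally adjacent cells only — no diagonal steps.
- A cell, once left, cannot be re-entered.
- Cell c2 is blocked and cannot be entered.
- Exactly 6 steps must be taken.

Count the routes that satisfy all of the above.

6

Need simple routes of exactly 6 moves from c4 to a2 (Manhattan distance 4, so 1 moves are spent on a detour and 1 undoing it).
Enumerating: c4 c3 b3 b2 b1 a1 a2 | c4 c3 b3 b4 a4 a3 a2 | c4 b4 b3 b2 b1 a1 a2 | c4 b4 a4 a3 b3 b2 a2 | c4 d4 d3 c3 b3 b2 a2 | c4 d4 d3 c3 b3 a3 a2.
That gives 6 routes.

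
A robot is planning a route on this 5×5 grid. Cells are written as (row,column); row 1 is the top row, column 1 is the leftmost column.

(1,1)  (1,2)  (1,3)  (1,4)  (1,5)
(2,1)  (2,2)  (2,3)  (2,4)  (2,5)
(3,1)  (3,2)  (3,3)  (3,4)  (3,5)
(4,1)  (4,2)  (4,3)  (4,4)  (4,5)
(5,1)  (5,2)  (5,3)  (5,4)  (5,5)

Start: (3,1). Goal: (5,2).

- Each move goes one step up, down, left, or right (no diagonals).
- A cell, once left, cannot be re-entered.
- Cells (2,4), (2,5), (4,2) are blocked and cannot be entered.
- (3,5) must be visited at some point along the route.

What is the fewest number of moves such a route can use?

9

Any route passes through (3,5) somewhere between (3,1) and (5,2). Summing Manhattan distances along the two legs ((3,1) → (3,5) → (5,2)) gives a lower bound of 4 + 5 = 9 moves.
A route of 9 moves achieves this: (3,1) → (3,2) → (3,3) → (3,4) → (3,5) → (4,5) → (5,5) → (5,4) → (5,3) → (5,2).
Since 9 matches the lower bound, it is optimal.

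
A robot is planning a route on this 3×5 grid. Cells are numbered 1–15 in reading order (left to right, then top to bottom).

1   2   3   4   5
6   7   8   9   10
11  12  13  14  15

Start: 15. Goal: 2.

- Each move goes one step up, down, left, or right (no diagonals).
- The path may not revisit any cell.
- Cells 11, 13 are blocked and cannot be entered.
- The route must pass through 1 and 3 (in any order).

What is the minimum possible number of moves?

Any route passes through 1 and 3 in some order between 15 and 2. Summing Manhattan distances along each leg and taking the cheapest ordering (15 → 3 → 1 → 2) gives a lower bound of 4 + 2 + 1 = 7 moves.
The shortest route satisfying every rule uses 9 moves: 15 → 10 → 5 → 4 → 3 → 8 → 7 → 6 → 1 → 2.
The bound of 7 isn't tight here; checking systematically, no route of length 7 through 8 satisfies every constraint, so 9 is the minimum.

9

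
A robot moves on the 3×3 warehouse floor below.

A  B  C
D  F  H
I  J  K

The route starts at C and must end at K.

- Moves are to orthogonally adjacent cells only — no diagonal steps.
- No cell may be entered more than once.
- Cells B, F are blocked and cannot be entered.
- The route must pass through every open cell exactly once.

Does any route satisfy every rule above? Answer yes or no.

no

Cell A has only one open neighbour but is neither the start nor the goal, so a Hamiltonian route would have to both enter and leave it through the same neighbour — impossible without revisiting.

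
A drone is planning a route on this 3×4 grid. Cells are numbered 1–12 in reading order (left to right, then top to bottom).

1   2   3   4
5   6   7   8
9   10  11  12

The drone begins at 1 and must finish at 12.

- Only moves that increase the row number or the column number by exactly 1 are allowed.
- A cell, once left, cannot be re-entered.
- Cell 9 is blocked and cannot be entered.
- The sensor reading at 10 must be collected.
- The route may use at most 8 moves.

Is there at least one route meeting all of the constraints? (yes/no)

yes

One route that works: 1 → 5 → 6 → 10 → 11 → 12.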